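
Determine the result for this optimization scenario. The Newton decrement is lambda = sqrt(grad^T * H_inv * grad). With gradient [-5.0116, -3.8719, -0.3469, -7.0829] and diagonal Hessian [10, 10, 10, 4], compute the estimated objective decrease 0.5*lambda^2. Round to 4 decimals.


Step 1: H is diagonal, so H^(-1) * g = [-0.5012, -0.3872, -0.0347, -1.7707].
Step 2: g^T H^(-1) g = sum_i g_i^2 / H_ii
  = (-5.0116)^2/10 + (-3.8719)^2/10 + (-0.3469)^2/10 + (-7.0829)^2/4
  = 2.5116 + 1.4992 + 0.012 + 12.5419 = 16.5647
Step 3: Objective decrease = 0.5 * g^T H^(-1) g = 8.2823


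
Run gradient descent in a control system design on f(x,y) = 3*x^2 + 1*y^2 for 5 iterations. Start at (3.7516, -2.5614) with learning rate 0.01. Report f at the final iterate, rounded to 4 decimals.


Gradient descent on f(x,y) = 3*x^2 + 1*y^2.
Starting point: (3.7516, -2.5614), alpha = 0.01
Step 1: grad_x = 2*3*3.7516 = 22.5096, grad_y = 2*1*-2.5614 = -5.1228
  x_1 = 3.7516 - 0.01*22.5096 = 3.5265
  y_1 = -2.5614 - 0.01*-5.1228 = -2.5102
Step 2: grad_x = 2*3*3.5265 = 21.159, grad_y = 2*1*-2.5102 = -5.0203
  x_2 = 3.5265 - 0.01*21.159 = 3.3149
  y_2 = -2.5102 - 0.01*-5.0203 = -2.46
Step 3: grad_x = 2*3*3.3149 = 19.8895, grad_y = 2*1*-2.46 = -4.9199
  x_3 = 3.3149 - 0.01*19.8895 = 3.116
  y_3 = -2.46 - 0.01*-4.9199 = -2.4108
Step 4: grad_x = 2*3*3.116 = 18.6961, grad_y = 2*1*-2.4108 = -4.8215
  x_4 = 3.116 - 0.01*18.6961 = 2.9291
  y_4 = -2.4108 - 0.01*-4.8215 = -2.3626
Step 5: grad_x = 2*3*2.9291 = 17.5743, grad_y = 2*1*-2.3626 = -4.7251
  x_5 = 2.9291 - 0.01*17.5743 = 2.7533
  y_5 = -2.3626 - 0.01*-4.7251 = -2.3153
f(2.7533, -2.3153) = 3*2.7533^2 + 1*(-2.3153)^2 = 28.1028


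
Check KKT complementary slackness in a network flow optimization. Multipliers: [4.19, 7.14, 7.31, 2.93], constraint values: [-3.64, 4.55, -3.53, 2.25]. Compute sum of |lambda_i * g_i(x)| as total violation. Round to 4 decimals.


KKT complementary slackness check:
lambda_1 * g_1 = 4.19 * -3.64 = -15.2516
lambda_2 * g_2 = 7.14 * 4.55 = 32.487
lambda_3 * g_3 = 7.31 * -3.53 = -25.8043
lambda_4 * g_4 = 2.93 * 2.25 = 6.5925
Total violation = 15.2516 + 32.487 + 25.8043 + 6.5925 = 80.1354


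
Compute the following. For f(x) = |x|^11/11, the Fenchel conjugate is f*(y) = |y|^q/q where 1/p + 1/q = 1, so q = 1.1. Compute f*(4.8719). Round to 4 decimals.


The conjugate exponent q satisfies 1/p + 1/q = 1.
p = 11, so q = 11/(11 - 1) = 1.1
|y|^q = 4.8719^1.1 = 5.7078
f*(4.8719) = 5.7078 / 1.1 = 5.1889


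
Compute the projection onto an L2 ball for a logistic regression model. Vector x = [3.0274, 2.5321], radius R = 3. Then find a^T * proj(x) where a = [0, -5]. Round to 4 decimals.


Step 1: Compute ||x|| (intermediates to 6 decimals).
||x|| = sqrt(3.0274^2 + 2.5321^2) = 3.94673
Step 2: Project.
Since ||x|| > R, scale = R/||x|| = 3/3.94673 = 0.760123, proj(x) = scale * x
proj(x) = [2.301196, 1.924707]
Step 3: Dot product.
a^T * proj(x) = 0*2.301196 - 5*1.924707 = -9.6235


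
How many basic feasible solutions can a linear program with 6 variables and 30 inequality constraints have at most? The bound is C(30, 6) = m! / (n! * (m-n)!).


Each vertex corresponds to some choice of n active constraints out of m, so the number of vertices is at most C(m, n) = m! / (n!(m-n)!).
m = 30, n = 6
Numerator: 30 * 29 * 28 * 27 * 26 * 25
Denominator: 6! = 720
C(30, 6) = 593775


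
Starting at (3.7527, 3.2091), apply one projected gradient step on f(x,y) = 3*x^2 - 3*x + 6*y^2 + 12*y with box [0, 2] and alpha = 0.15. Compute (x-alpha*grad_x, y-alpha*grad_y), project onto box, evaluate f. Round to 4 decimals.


Step 1: Compute gradient at (3.7527, 3.2091).
grad_x = 2*3*3.7527 - 3 = 19.5162
grad_y = 2*6*3.2091 + 12 = 50.5092
Step 2: Gradient step.
x_raw = 3.7527 - 0.15*19.5162 = 0.8253
y_raw = 3.2091 - 0.15*50.5092 = -4.3673
Step 3: Project onto [0, 2].
x_proj = clip(0.8253) = 0.8253
y_proj = clip(-4.3673) = 0.0
Step 4: Evaluate f.
f(0.8253, 0.0) = -0.4326


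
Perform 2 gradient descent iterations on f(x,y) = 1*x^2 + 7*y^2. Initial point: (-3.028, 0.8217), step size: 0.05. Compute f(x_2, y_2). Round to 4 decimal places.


Gradient descent on f(x,y) = 1*x^2 + 7*y^2.
Starting point: (-3.028, 0.8217), alpha = 0.05
Step 1: grad_x = 2*1*-3.028 = -6.056, grad_y = 2*7*0.8217 = 11.5038
  x_1 = -3.028 - 0.05*-6.056 = -2.7252
  y_1 = 0.8217 - 0.05*11.5038 = 0.2465
Step 2: grad_x = 2*1*-2.7252 = -5.4504, grad_y = 2*7*0.2465 = 3.4511
  x_2 = -2.7252 - 0.05*-5.4504 = -2.4527
  y_2 = 0.2465 - 0.05*3.4511 = 0.074
f(-2.4527, 0.074) = 1*(-2.4527)^2 + 7*0.074^2 = 6.0539


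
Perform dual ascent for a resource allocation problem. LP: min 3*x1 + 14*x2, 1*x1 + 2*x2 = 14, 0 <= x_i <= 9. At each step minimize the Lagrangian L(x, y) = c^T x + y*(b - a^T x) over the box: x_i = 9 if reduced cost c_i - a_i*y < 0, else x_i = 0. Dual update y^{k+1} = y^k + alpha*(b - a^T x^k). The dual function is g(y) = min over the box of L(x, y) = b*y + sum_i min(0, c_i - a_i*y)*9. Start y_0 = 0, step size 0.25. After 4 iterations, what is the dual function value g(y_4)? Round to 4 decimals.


Dual ascent for LP: min 3*x1 + 14*x2, 1*x1 + 2*x2 = 14, 0 <= x_i <= 9
Step 1: y^k = 0.0, reduced costs: (3.0, 14.0)
  x^k = (0.0, 0.0), subgradient = b - a^T x = 14.0
  y^{k+1} = 0.0 + 0.25*14.0 = 3.5
Step 2: y^k = 3.5, reduced costs: (-0.5, 7.0)
  x^k = (9.0, 0.0), subgradient = b - a^T x = 5.0
  y^{k+1} = 3.5 + 0.25*5.0 = 4.75
Step 3: y^k = 4.75, reduced costs: (-1.75, 4.5)
  x^k = (9.0, 0.0), subgradient = b - a^T x = 5.0
  y^{k+1} = 4.75 + 0.25*5.0 = 6.0
Step 4: y^k = 6.0, reduced costs: (-3.0, 2.0)
  x^k = (9.0, 0.0), subgradient = b - a^T x = 5.0
  y^{k+1} = 6.0 + 0.25*5.0 = 7.25
Dual objective at y_4 = 7.25: reduced costs (-4.25, -0.5), box minimizer x = (9.0, 9.0)
g(y_4) = b*y + (c1 - a1*y)*x1 + (c2 - a2*y)*x2 = 14*7.25 + (-4.25)*9.0 + (-0.5)*9.0 = 101.5 - 38.25 - 4.5 = 58.75


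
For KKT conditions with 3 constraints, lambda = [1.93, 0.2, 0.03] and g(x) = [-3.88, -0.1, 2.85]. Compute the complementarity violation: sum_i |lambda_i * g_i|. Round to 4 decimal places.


KKT complementary slackness check:
lambda_1 * g_1 = 1.93 * -3.88 = -7.4884
lambda_2 * g_2 = 0.2 * -0.1 = -0.02
lambda_3 * g_3 = 0.03 * 2.85 = 0.0855
Total violation = 7.4884 + 0.02 + 0.0855 = 7.5939


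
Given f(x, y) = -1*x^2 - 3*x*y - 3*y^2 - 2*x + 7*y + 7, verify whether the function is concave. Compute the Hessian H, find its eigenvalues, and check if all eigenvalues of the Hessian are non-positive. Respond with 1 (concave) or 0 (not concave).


The Hessian of f(x,y) = -1*x^2 - 3*x*y - 3*y^2 - 2*x + 7*y + 7 is:
H = [[-2, -3], [-3, -6]]
Trace = -2 - 6 = -8
Determinant = -2*-6 - (-3)^2 = 3
Discriminant = (-8)^2 - 4*3 = 52.0
Eigenvalues: lambda_1 = -7.6056, lambda_2 = -0.3944
The function is concave.

1


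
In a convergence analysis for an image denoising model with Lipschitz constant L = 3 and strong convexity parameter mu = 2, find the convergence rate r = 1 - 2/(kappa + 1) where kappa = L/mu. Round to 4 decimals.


Step 1: Compute the condition number.
kappa = L/mu = 3/2 = 1.5
Step 2: Compute the convergence rate.
r = 1 - 2/(kappa + 1) = 1 - 2*mu/(L + mu) = (L - mu)/(L + mu) = 1/5 = 0.2


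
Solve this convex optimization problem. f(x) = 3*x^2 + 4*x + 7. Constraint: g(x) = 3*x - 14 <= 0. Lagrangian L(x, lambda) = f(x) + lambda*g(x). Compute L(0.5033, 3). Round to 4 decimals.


Step 1: Evaluate f(x).
f(0.5033) = 3*0.5033^2 + 4*0.5033 + 7 = 9.7731
Step 2: Evaluate g(x).
g(0.5033) = 3*0.5033 - 14 = -12.4901
Step 3: Compute Lagrangian.
L = 9.7731 + 3*-12.4901 = -27.6972


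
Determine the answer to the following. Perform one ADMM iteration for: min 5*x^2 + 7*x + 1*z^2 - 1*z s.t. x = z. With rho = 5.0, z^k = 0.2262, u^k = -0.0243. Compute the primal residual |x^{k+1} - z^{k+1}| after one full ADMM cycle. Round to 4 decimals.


ADMM iteration with rho = 5.0, z^k = 0.2262, u^k = -0.0243
Step 1: x-update.
Minimize 5*x^2 + 7*x + (5.0/2)*(x - 0.2262 - 0.0243)^2
FOC: (2*5 + 5.0)*x = -7 + 5.0*(0.2262 + 0.0243)
x^{k+1} = -0.3832
Step 2: z-update.
Minimize 1*z^2 - 1*z + (5.0/2)*(-0.3832 - z - 0.0243)^2
FOC: (2*1 + 5.0)*z = 1 + 5.0*(-0.3832 - 0.0243)
z^{k+1} = -0.1482
Step 3: u-update.
u^{k+1} = -0.0243 - 0.3832 + 0.1482 = -0.2593
Step 4: Primal residual = |-0.3832 + 0.1482| = 0.235


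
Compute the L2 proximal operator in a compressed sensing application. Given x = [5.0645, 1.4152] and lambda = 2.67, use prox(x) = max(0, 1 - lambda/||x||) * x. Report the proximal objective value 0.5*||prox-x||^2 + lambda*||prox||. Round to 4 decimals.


Step 1: Compute ||x||.
||x|| = 5.2585
Step 2: Compute scaling factor.
scale = max(0, 1 - 2.67/5.2585) = 0.4923
Step 3: prox(x) = [2.493, 0.6966]
||prox(x)|| = 2.5885
Step 4: Proximal objective.
0.5*||prox-x||^2 = 3.5645
lambda*||prox|| = 6.9113
Total = 10.4758


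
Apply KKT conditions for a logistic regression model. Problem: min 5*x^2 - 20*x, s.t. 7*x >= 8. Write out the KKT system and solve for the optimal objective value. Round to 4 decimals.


Step 1: Try lambda = 0 (constraint inactive).
Stationarity: 2*5*x - 20 = 0
x* = 20/(2*5) = 2.0
Check constraint: 7*2.0 = 14.0 >= 8 -- satisfied.
Step 2: Compute optimal value.
f(x*) = 5*2.0^2 - 20*2.0 = -20.0


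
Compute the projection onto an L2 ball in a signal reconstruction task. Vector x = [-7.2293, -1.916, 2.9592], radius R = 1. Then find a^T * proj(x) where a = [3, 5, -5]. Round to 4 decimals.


Step 1: Compute ||x|| (intermediates to 6 decimals).
||x|| = sqrt((-7.2293)^2 + (-1.916)^2 + 2.9592^2) = 8.043053
Step 2: Project.
Since ||x|| > R, scale = R/||x|| = 1/8.043053 = 0.124331, proj(x) = scale * x
proj(x) = [-0.898826, -0.238218, 0.36792]
Step 3: Dot product.
a^T * proj(x) = 3*(-0.898826) + 5*(-0.238218) - 5*0.36792 = -5.7272


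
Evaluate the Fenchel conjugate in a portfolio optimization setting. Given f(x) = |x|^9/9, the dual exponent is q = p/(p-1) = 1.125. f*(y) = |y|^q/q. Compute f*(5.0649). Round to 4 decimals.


The conjugate exponent q satisfies 1/p + 1/q = 1.
p = 9, so q = 9/(9 - 1) = 1.125
|y|^q = 5.0649^1.125 = 6.2036
f*(5.0649) = 6.2036 / 1.125 = 5.5143


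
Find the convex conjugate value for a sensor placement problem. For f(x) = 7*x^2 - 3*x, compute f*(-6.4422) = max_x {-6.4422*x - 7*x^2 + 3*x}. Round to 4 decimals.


f*(y) = sup_x {y*x - a*x^2 - b*x} = sup_x {(y-b)*x - a*x^2}
FOC: (y - b) - 2a*x = 0 => x* = (y - b)/(2a)
x* = (-6.4422 + 3)/(2*7) = -0.2459
f*(-6.4422) = (y-b)^2/(4a) = (-6.4422 + 3)^2/(4*7)
= 11.8487/28 = 0.4232


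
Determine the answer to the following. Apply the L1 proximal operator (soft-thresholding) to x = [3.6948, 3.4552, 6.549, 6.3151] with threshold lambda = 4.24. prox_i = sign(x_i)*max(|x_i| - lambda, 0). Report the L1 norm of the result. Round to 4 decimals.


Soft-thresholding with lambda = 4.24:
prox(3.6948) = sign(3.6948)*max(|3.6948| - 4.24, 0) = 0.0
prox(3.4552) = sign(3.4552)*max(|3.4552| - 4.24, 0) = 0.0
prox(6.549) = sign(6.549)*max(|6.549| - 4.24, 0) = 2.309
prox(6.3151) = sign(6.3151)*max(|6.3151| - 4.24, 0) = 2.0751
prox(x) = [0.0, 0.0, 2.309, 2.0751]
||prox(x)||_1 = 0.0 + 0.0 + 2.309 + 2.0751 = 4.3841


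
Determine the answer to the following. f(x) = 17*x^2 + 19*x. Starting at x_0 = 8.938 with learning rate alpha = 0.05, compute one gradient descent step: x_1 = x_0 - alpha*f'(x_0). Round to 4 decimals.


We compute the gradient at x_0 and apply the update.
f'(x) = 34*x + 19
f'(8.938) = 34*8.938 + 19 = 322.892
x_1 = 8.938 - 0.05*322.892 = -7.2066


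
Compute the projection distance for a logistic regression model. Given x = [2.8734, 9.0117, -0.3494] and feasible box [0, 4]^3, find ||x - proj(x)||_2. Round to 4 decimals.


Project each component onto [0, 4].
clip(2.8734) = 2.8734, clip(9.0117) = 4.0, clip(-0.3494) = 0.0
Projection = [2.8734, 4.0, 0.0]
Squared diffs: [0.0, 25.1171, 0.1221]
Distance = sqrt(25.2392) = 5.0239


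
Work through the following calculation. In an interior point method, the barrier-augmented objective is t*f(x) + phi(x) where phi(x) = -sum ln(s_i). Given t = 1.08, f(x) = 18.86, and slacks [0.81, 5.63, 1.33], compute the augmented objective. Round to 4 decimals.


Step 1: Compute log-barrier.
ln values: [-0.2107, 1.7281, 0.2852]
phi = -(-0.2107 + 1.7281 + 0.2852) = -1.8026
Step 2: Compute augmented objective.
t*f(x) = 1.08*18.86 = 20.3688
Total = 20.3688 - 1.8026 = 18.5662


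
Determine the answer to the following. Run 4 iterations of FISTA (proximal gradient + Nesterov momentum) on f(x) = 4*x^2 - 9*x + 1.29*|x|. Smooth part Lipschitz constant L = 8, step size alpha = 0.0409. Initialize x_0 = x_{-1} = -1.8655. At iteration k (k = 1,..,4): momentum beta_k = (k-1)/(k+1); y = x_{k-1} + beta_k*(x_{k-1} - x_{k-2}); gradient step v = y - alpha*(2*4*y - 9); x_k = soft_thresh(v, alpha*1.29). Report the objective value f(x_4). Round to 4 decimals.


FISTA on f(x) = 4*x^2 - 9*x + 1.29*|x|
L = 8, alpha = 0.0409
Iteration 1: beta = 0.0, y = -1.8655 + 0.0*(-1.8655 + 1.8655) = -1.8655
  grad(y) = -23.924, v = y - alpha*grad = -0.887
  prox(v) = soft_thresh(-0.887, 0.0528) = -0.8342
Iteration 2: beta = 0.3333, y = -0.8342 + 0.3333*(-0.8342 + 1.8655) = -0.4905
  grad(y) = -12.924, v = y - alpha*grad = 0.0381
  prox(v) = soft_thresh(0.0381, 0.0528) = 0.0
Iteration 3: beta = 0.5, y = 0.0 + 0.5*(0.0 + 0.8342) = 0.4171
  grad(y) = -5.663, v = y - alpha*grad = 0.6487
  prox(v) = soft_thresh(0.6487, 0.0528) = 0.596
Iteration 4: beta = 0.6, y = 0.596 + 0.6*(0.596 - 0.0) = 0.9536
  grad(y) = -1.3715, v = y - alpha*grad = 1.0097
  prox(v) = soft_thresh(1.0097, 0.0528) = 0.9569
f(x_4) = 4*0.9569^2 - 9*0.9569 + 1.29*|0.9569| = -3.7151


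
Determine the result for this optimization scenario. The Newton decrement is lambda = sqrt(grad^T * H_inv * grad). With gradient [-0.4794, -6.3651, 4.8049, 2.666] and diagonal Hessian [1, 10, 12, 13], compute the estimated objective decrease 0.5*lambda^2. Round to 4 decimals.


Step 1: H is diagonal, so H^(-1) * g = [-0.4794, -0.6365, 0.4004, 0.2051].
Step 2: g^T H^(-1) g = sum_i g_i^2 / H_ii
  = (-0.4794)^2/1 + (-6.3651)^2/10 + (4.8049)^2/12 + (2.666)^2/13
  = 0.2298 + 4.0514 + 1.9239 + 0.5467 = 6.7519
Step 3: Objective decrease = 0.5 * g^T H^(-1) g = 3.376


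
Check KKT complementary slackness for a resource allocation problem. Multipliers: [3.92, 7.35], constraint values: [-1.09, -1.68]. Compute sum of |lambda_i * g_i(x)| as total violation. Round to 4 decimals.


KKT complementary slackness check:
lambda_1 * g_1 = 3.92 * -1.09 = -4.2728
lambda_2 * g_2 = 7.35 * -1.68 = -12.348
Total violation = 4.2728 + 12.348 = 16.6208


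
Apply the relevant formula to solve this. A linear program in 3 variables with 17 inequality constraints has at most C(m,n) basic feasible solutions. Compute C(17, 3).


Each vertex corresponds to some choice of n active constraints out of m, so the number of vertices is at most C(m, n) = m! / (n!(m-n)!).
m = 17, n = 3
Numerator: 17 * 16 * 15
Denominator: 3! = 6
C(17, 3) = 680


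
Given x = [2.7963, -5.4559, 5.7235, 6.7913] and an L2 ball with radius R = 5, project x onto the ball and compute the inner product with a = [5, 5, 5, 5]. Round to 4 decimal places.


Step 1: Compute ||x|| (intermediates to 6 decimals).
||x|| = sqrt(2.7963^2 + (-5.4559)^2 + 5.7235^2 + 6.7913^2) = 10.791957
Step 2: Project.
Since ||x|| > R, scale = R/||x|| = 5/10.791957 = 0.463308, proj(x) = scale * x
proj(x) = [1.295548, -2.527762, 2.651743, 3.146464]
Step 3: Dot product.
a^T * proj(x) = 5*1.295548 + 5*(-2.527762) + 5*2.651743 + 5*3.146464 = 22.83


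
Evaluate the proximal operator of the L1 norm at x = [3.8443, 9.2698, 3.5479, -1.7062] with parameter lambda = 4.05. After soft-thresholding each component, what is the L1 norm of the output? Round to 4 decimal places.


Soft-thresholding with lambda = 4.05:
prox(3.8443) = sign(3.8443)*max(|3.8443| - 4.05, 0) = 0.0
prox(9.2698) = sign(9.2698)*max(|9.2698| - 4.05, 0) = 5.2198
prox(3.5479) = sign(3.5479)*max(|3.5479| - 4.05, 0) = 0.0
prox(-1.7062) = sign(-1.7062)*max(|-1.7062| - 4.05, 0) = 0.0
prox(x) = [0.0, 5.2198, 0.0, 0.0]
||prox(x)||_1 = 0.0 + 5.2198 + 0.0 + 0.0 = 5.2198


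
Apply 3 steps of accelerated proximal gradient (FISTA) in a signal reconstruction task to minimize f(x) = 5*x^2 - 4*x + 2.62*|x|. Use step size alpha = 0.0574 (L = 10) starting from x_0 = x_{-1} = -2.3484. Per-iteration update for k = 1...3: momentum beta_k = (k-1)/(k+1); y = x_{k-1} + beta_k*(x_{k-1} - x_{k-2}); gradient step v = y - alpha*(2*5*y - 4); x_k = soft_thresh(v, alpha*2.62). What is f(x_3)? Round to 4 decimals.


FISTA on f(x) = 5*x^2 - 4*x + 2.62*|x|
L = 10, alpha = 0.0574
Iteration 1: beta = 0.0, y = -2.3484 + 0.0*(-2.3484 + 2.3484) = -2.3484
  grad(y) = -27.484, v = y - alpha*grad = -0.7708
  prox(v) = soft_thresh(-0.7708, 0.1504) = -0.6204
Iteration 2: beta = 0.3333, y = -0.6204 + 0.3333*(-0.6204 + 2.3484) = -0.0444
  grad(y) = -4.4444, v = y - alpha*grad = 0.2107
  prox(v) = soft_thresh(0.2107, 0.1504) = 0.0603
Iteration 3: beta = 0.5, y = 0.0603 + 0.5*(0.0603 + 0.6204) = 0.4006
  grad(y) = 0.0064, v = y - alpha*grad = 0.4003
  prox(v) = soft_thresh(0.4003, 0.1504) = 0.2499
f(x_3) = 5*0.2499^2 - 4*0.2499 + 2.62*|0.2499| = -0.0326


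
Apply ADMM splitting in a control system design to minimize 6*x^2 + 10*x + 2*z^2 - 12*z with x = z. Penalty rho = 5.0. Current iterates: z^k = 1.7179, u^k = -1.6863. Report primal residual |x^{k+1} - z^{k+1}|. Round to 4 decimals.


ADMM iteration with rho = 5.0, z^k = 1.7179, u^k = -1.6863
Step 1: x-update.
Minimize 6*x^2 + 10*x + (5.0/2)*(x - 1.7179 - 1.6863)^2
FOC: (2*6 + 5.0)*x = -10 + 5.0*(1.7179 + 1.6863)
x^{k+1} = 0.413
Step 2: z-update.
Minimize 2*z^2 - 12*z + (5.0/2)*(0.413 - z - 1.6863)^2
FOC: (2*2 + 5.0)*z = 12 + 5.0*(0.413 - 1.6863)
z^{k+1} = 0.6259
Step 3: u-update.
u^{k+1} = -1.6863 + 0.413 - 0.6259 = -1.8992
Step 4: Primal residual = |0.413 - 0.6259| = 0.2129


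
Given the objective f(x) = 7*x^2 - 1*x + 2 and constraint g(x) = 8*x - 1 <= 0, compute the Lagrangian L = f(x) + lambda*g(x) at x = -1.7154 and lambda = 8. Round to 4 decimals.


Step 1: Evaluate f(x).
f(-1.7154) = 7*(-1.7154)^2 - 1*(-1.7154) + 2 = 24.3136
Step 2: Evaluate g(x).
g(-1.7154) = 8*-1.7154 - 1 = -14.7232
Step 3: Compute Lagrangian.
L = 24.3136 + 8*-14.7232 = -93.472


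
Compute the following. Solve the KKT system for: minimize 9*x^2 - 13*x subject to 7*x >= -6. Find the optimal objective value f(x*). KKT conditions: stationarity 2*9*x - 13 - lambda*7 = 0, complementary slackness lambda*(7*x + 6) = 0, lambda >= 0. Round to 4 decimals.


Step 1: Try lambda = 0 (constraint inactive).
Stationarity: 2*9*x - 13 = 0
x* = 13/(2*9) = 13/18 = 0.7222 (rounded; the exact value 13/18 is used below)
Check constraint: 7*0.7222 = 5.0554 >= -6 -- satisfied.
Step 2: Compute optimal value.
f(x*) = 9*(13/18)^2 - 13*(13/18) = -4.6944


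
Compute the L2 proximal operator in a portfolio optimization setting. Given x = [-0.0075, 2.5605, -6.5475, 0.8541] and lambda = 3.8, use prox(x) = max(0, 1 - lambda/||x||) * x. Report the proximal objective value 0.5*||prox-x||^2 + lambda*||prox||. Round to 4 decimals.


Step 1: Compute ||x||.
||x|| = 7.0821
Step 2: Compute scaling factor.
scale = max(0, 1 - 3.8/7.0821) = 0.4634
Step 3: prox(x) = [-0.0035, 1.1866, -3.0343, 0.3958]
||prox(x)|| = 3.2821
Step 4: Proximal objective.
0.5*||prox-x||^2 = 7.22
lambda*||prox|| = 12.472
Total = 19.6918


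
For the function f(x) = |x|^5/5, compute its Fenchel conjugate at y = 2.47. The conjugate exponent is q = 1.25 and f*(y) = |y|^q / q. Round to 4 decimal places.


The conjugate exponent q satisfies 1/p + 1/q = 1.
p = 5, so q = 5/(5 - 1) = 1.25
|y|^q = 2.47^1.25 = 3.0965
f*(2.47) = 3.0965 / 1.25 = 2.4772


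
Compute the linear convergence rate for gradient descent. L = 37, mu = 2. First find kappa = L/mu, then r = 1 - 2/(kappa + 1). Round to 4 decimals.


Step 1: Compute the condition number.
kappa = L/mu = 37/2 = 18.5
Step 2: Compute the convergence rate.
r = 1 - 2/(kappa + 1) = 1 - 2*mu/(L + mu) = (L - mu)/(L + mu) = 35/39 = 0.8974


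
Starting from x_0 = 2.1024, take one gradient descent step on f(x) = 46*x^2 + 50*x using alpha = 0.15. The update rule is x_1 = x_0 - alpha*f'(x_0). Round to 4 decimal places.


We compute the gradient at x_0 and apply the update.
f'(x) = 92*x + 50
f'(2.1024) = 92*2.1024 + 50 = 243.4208
x_1 = 2.1024 - 0.15*243.4208 = -34.4107


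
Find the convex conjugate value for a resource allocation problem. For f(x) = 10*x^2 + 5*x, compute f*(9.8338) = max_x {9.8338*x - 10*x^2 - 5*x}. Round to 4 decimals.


f*(y) = sup_x {y*x - a*x^2 - b*x} = sup_x {(y-b)*x - a*x^2}
FOC: (y - b) - 2a*x = 0 => x* = (y - b)/(2a)
x* = (9.8338 - 5)/(2*10) = 0.2417
f*(9.8338) = (y-b)^2/(4a) = (9.8338 - 5)^2/(4*10)
= 23.3656/40 = 0.5841


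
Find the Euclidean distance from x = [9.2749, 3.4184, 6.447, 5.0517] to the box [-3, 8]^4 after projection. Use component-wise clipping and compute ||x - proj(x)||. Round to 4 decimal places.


Project each component onto [-3, 8].
clip(9.2749) = 8.0, clip(3.4184) = 3.4184, clip(6.447) = 6.447, clip(5.0517) = 5.0517
Projection = [8.0, 3.4184, 6.447, 5.0517]
Squared diffs: [1.6254, 0.0, 0.0, 0.0]
Distance = sqrt(1.6254) = 1.2749


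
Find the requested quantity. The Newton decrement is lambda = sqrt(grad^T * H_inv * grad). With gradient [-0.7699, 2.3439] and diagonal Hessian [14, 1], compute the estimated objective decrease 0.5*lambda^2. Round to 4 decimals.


Step 1: H is diagonal, so H^(-1) * g = [-0.055, 2.3439].
Step 2: g^T H^(-1) g = sum_i g_i^2 / H_ii
  = (-0.7699)^2/14 + (2.3439)^2/1
  = 0.0423 + 5.4939 = 5.5362
Step 3: Objective decrease = 0.5 * g^T H^(-1) g = 2.7681


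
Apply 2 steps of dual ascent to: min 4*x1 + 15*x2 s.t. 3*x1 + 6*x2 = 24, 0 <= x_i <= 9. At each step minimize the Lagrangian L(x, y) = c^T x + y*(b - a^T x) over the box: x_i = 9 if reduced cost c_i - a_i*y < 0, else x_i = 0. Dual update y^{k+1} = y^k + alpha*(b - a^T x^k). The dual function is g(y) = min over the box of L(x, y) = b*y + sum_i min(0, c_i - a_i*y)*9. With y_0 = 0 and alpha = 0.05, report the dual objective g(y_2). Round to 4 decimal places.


Dual ascent for LP: min 4*x1 + 15*x2, 3*x1 + 6*x2 = 24, 0 <= x_i <= 9
Step 1: y^k = 0.0, reduced costs: (4.0, 15.0)
  x^k = (0.0, 0.0), subgradient = b - a^T x = 24.0
  y^{k+1} = 0.0 + 0.05*24.0 = 1.2
Step 2: y^k = 1.2, reduced costs: (0.4, 7.8)
  x^k = (0.0, 0.0), subgradient = b - a^T x = 24.0
  y^{k+1} = 1.2 + 0.05*24.0 = 2.4
Dual objective at y_2 = 2.4: reduced costs (-3.2, 0.6), box minimizer x = (9.0, 0.0)
g(y_2) = b*y + (c1 - a1*y)*x1 + (c2 - a2*y)*x2 = 24*2.4 + (-3.2)*9.0 + 0.6*0.0 = 57.6 - 28.8 + 0.0 = 28.8


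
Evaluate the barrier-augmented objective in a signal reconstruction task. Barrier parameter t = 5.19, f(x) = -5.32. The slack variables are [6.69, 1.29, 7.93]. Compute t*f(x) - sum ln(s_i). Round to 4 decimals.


Step 1: Compute log-barrier.
ln values: [1.9006, 0.2546, 2.0707]
phi = -(1.9006 + 0.2546 + 2.0707) = -4.2259
Step 2: Compute augmented objective.
t*f(x) = 5.19*-5.32 = -27.6108
Total = -27.6108 - 4.2259 = -31.8367


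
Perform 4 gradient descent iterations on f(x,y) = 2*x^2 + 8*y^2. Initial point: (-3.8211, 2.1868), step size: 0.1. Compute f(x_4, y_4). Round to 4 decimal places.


Gradient descent on f(x,y) = 2*x^2 + 8*y^2.
Starting point: (-3.8211, 2.1868), alpha = 0.1
Step 1: grad_x = 2*2*-3.8211 = -15.2844, grad_y = 2*8*2.1868 = 34.9888
  x_1 = -3.8211 - 0.1*-15.2844 = -2.2927
  y_1 = 2.1868 - 0.1*34.9888 = -1.3121
Step 2: grad_x = 2*2*-2.2927 = -9.1706, grad_y = 2*8*-1.3121 = -20.9933
  x_2 = -2.2927 - 0.1*-9.1706 = -1.3756
  y_2 = -1.3121 - 0.1*-20.9933 = 0.7872
Step 3: grad_x = 2*2*-1.3756 = -5.5024, grad_y = 2*8*0.7872 = 12.596
  x_3 = -1.3756 - 0.1*-5.5024 = -0.8254
  y_3 = 0.7872 - 0.1*12.596 = -0.4723
Step 4: grad_x = 2*2*-0.8254 = -3.3014, grad_y = 2*8*-0.4723 = -7.5576
  x_4 = -0.8254 - 0.1*-3.3014 = -0.4952
  y_4 = -0.4723 - 0.1*-7.5576 = 0.2834
f(-0.4952, 0.2834) = 2*(-0.4952)^2 + 8*0.2834^2 = 1.133


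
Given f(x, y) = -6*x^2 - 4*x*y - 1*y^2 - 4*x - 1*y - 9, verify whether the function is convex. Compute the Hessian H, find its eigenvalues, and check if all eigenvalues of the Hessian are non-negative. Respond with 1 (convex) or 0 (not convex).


The Hessian of f(x,y) = -6*x^2 - 4*x*y - 1*y^2 - 4*x - 1*y - 9 is:
H = [[-12, -4], [-4, -2]]
Trace = -12 - 2 = -14
Determinant = -12*-2 - (-4)^2 = 8
Discriminant = (-14)^2 - 4*8 = 164.0
Eigenvalues: lambda_1 = -13.4031, lambda_2 = -0.5969
The function is not convex.

0


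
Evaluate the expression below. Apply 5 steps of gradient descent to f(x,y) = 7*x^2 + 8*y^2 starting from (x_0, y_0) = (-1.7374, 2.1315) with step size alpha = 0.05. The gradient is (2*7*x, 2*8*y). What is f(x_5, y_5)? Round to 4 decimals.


Gradient descent on f(x,y) = 7*x^2 + 8*y^2.
Starting point: (-1.7374, 2.1315), alpha = 0.05
Step 1: grad_x = 2*7*-1.7374 = -24.3236, grad_y = 2*8*2.1315 = 34.104
  x_1 = -1.7374 - 0.05*-24.3236 = -0.5212
  y_1 = 2.1315 - 0.05*34.104 = 0.4263
Step 2: grad_x = 2*7*-0.5212 = -7.2971, grad_y = 2*8*0.4263 = 6.8208
  x_2 = -0.5212 - 0.05*-7.2971 = -0.1564
  y_2 = 0.4263 - 0.05*6.8208 = 0.0853
Step 3: grad_x = 2*7*-0.1564 = -2.1891, grad_y = 2*8*0.0853 = 1.3642
  x_3 = -0.1564 - 0.05*-2.1891 = -0.0469
  y_3 = 0.0853 - 0.05*1.3642 = 0.0171
Step 4: grad_x = 2*7*-0.0469 = -0.6567, grad_y = 2*8*0.0171 = 0.2728
  x_4 = -0.0469 - 0.05*-0.6567 = -0.0141
  y_4 = 0.0171 - 0.05*0.2728 = 0.0034
Step 5: grad_x = 2*7*-0.0141 = -0.197, grad_y = 2*8*0.0034 = 0.0546
  x_5 = -0.0141 - 0.05*-0.197 = -0.0042
  y_5 = 0.0034 - 0.05*0.0546 = 0.0007
f(-0.0042, 0.0007) = 7*(-0.0042)^2 + 8*0.0007^2 = 0.0001


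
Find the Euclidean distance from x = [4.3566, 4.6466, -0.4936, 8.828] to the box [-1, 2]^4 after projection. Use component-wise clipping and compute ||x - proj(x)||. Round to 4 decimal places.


Project each component onto [-1, 2].
clip(4.3566) = 2.0, clip(4.6466) = 2.0, clip(-0.4936) = -0.4936, clip(8.828) = 2.0
Projection = [2.0, 2.0, -0.4936, 2.0]
Squared diffs: [5.5536, 7.0045, 0.0, 46.6216]
Distance = sqrt(59.1797) = 7.6928


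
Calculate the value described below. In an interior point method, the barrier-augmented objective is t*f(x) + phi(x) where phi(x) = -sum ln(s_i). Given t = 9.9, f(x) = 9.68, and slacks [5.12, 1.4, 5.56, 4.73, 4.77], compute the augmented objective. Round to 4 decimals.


Step 1: Compute log-barrier.
ln values: [1.6332, 0.3365, 1.7156, 1.5539, 1.5623]
phi = -(1.6332 + 0.3365 + 1.7156 + 1.5539 + 1.5623) = -6.8015
Step 2: Compute augmented objective.
t*f(x) = 9.9*9.68 = 95.832
Total = 95.832 - 6.8015 = 89.0305


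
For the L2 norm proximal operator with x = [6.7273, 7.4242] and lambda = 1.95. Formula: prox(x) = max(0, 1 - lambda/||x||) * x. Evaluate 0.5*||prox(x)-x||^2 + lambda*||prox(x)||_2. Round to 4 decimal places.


Step 1: Compute ||x||.
||x|| = 10.0187
Step 2: Compute scaling factor.
scale = max(0, 1 - 1.95/10.0187) = 0.8054
Step 3: prox(x) = [5.4179, 5.9792]
||prox(x)|| = 8.0687
Step 4: Proximal objective.
0.5*||prox-x||^2 = 1.9013
lambda*||prox|| = 15.734
Total = 17.6353


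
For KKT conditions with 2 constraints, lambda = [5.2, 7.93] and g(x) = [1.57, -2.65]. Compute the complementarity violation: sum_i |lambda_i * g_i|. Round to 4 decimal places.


KKT complementary slackness check:
lambda_1 * g_1 = 5.2 * 1.57 = 8.164
lambda_2 * g_2 = 7.93 * -2.65 = -21.0145
Total violation = 8.164 + 21.0145 = 29.1785


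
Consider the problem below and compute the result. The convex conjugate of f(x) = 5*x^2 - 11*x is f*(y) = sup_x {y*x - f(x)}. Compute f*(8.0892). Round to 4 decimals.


f*(y) = sup_x {y*x - a*x^2 - b*x} = sup_x {(y-b)*x - a*x^2}
FOC: (y - b) - 2a*x = 0 => x* = (y - b)/(2a)
x* = (8.0892 + 11)/(2*5) = 1.9089
f*(8.0892) = (y-b)^2/(4a) = (8.0892 + 11)^2/(4*5)
= 364.3976/20 = 18.2199


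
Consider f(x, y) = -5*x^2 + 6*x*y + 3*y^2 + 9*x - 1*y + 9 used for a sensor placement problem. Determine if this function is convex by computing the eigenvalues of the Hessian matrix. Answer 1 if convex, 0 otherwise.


The Hessian of f(x,y) = -5*x^2 + 6*x*y + 3*y^2 + 9*x - 1*y + 9 is:
H = [[-10, 6], [6, 6]]
Trace = -10 + 6 = -4
Determinant = -10*6 - (6)^2 = -96
Discriminant = (-4)^2 - 4*-96 = 400.0
Eigenvalues: lambda_1 = -12.0, lambda_2 = 8.0
The function is not convex.

0


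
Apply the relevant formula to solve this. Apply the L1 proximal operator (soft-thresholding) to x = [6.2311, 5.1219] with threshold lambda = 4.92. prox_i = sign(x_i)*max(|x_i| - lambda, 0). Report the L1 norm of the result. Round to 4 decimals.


Soft-thresholding with lambda = 4.92:
prox(6.2311) = sign(6.2311)*max(|6.2311| - 4.92, 0) = 1.3111
prox(5.1219) = sign(5.1219)*max(|5.1219| - 4.92, 0) = 0.2019
prox(x) = [1.3111, 0.2019]
||prox(x)||_1 = 1.3111 + 0.2019 = 1.513


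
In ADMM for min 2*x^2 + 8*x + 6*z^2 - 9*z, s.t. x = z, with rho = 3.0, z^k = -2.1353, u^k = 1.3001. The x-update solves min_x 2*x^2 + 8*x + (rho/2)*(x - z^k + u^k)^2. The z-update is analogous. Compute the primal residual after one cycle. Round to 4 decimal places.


ADMM iteration with rho = 3.0, z^k = -2.1353, u^k = 1.3001
Step 1: x-update.
Minimize 2*x^2 + 8*x + (3.0/2)*(x + 2.1353 + 1.3001)^2
FOC: (2*2 + 3.0)*x = -8 + 3.0*(-2.1353 - 1.3001)
x^{k+1} = -2.6152
Step 2: z-update.
Minimize 6*z^2 - 9*z + (3.0/2)*(-2.6152 - z + 1.3001)^2
FOC: (2*6 + 3.0)*z = 9 + 3.0*(-2.6152 + 1.3001)
z^{k+1} = 0.337
Step 3: u-update.
u^{k+1} = 1.3001 - 2.6152 - 0.337 = -1.6521
Step 4: Primal residual = |-2.6152 - 0.337| = 2.9522


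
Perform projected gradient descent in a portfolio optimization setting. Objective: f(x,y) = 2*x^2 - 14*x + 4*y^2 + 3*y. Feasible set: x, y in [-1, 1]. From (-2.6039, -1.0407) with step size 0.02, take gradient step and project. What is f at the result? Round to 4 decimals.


Step 1: Compute gradient at (-2.6039, -1.0407).
grad_x = 2*2*-2.6039 - 14 = -24.4156
grad_y = 2*4*-1.0407 + 3 = -5.3256
Step 2: Gradient step.
x_raw = -2.6039 - 0.02*-24.4156 = -2.1156
y_raw = -1.0407 - 0.02*-5.3256 = -0.9342
Step 3: Project onto [-1, 1].
x_proj = clip(-2.1156) = -1.0
y_proj = clip(-0.9342) = -0.9342
Step 4: Evaluate f.
f(-1.0, -0.9342) = 16.6883


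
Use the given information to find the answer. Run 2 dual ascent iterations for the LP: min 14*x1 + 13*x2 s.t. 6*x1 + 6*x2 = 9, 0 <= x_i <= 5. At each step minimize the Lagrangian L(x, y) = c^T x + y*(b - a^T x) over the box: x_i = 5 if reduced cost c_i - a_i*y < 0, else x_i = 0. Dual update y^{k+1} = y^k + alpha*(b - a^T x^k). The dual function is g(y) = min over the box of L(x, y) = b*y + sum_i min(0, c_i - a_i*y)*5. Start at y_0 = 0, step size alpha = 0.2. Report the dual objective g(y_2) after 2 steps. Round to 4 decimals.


Dual ascent for LP: min 14*x1 + 13*x2, 6*x1 + 6*x2 = 9, 0 <= x_i <= 5
Step 1: y^k = 0.0, reduced costs: (14.0, 13.0)
  x^k = (0.0, 0.0), subgradient = b - a^T x = 9.0
  y^{k+1} = 0.0 + 0.2*9.0 = 1.8
Step 2: y^k = 1.8, reduced costs: (3.2, 2.2)
  x^k = (0.0, 0.0), subgradient = b - a^T x = 9.0
  y^{k+1} = 1.8 + 0.2*9.0 = 3.6
Dual objective at y_2 = 3.6: reduced costs (-7.6, -8.6), box minimizer x = (5.0, 5.0)
g(y_2) = b*y + (c1 - a1*y)*x1 + (c2 - a2*y)*x2 = 9*3.6 + (-7.6)*5.0 + (-8.6)*5.0 = 32.4 - 38.0 - 43.0 = -48.6


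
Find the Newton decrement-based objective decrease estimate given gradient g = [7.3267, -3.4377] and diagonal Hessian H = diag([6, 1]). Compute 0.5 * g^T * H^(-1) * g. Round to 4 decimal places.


Step 1: H is diagonal, so H^(-1) * g = [1.2211, -3.4377].
Step 2: g^T H^(-1) g = sum_i g_i^2 / H_ii
  = (7.3267)^2/6 + (-3.4377)^2/1
  = 8.9468 + 11.8178 = 20.7645
Step 3: Objective decrease = 0.5 * g^T H^(-1) g = 10.3823


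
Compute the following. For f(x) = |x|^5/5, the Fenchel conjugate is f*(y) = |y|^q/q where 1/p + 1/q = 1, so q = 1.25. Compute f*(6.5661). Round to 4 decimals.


The conjugate exponent q satisfies 1/p + 1/q = 1.
p = 5, so q = 5/(5 - 1) = 1.25
|y|^q = 6.5661^1.25 = 10.5108
f*(6.5661) = 10.5108 / 1.25 = 8.4086


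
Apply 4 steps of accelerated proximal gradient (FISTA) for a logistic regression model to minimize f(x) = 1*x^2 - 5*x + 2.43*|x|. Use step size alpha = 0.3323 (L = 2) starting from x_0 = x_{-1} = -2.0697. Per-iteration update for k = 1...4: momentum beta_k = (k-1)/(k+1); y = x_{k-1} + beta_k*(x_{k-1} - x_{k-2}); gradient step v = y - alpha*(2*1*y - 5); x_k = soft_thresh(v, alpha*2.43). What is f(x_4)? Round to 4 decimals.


FISTA on f(x) = 1*x^2 - 5*x + 2.43*|x|
L = 2, alpha = 0.3323
Iteration 1: beta = 0.0, y = -2.0697 + 0.0*(-2.0697 + 2.0697) = -2.0697
  grad(y) = -9.1394, v = y - alpha*grad = 0.9673
  prox(v) = soft_thresh(0.9673, 0.8075) = 0.1598
Iteration 2: beta = 0.3333, y = 0.1598 + 0.3333*(0.1598 + 2.0697) = 0.903
  grad(y) = -3.194, v = y - alpha*grad = 1.9644
  prox(v) = soft_thresh(1.9644, 0.8075) = 1.1569
Iteration 3: beta = 0.5, y = 1.1569 + 0.5*(1.1569 - 0.1598) = 1.6554
  grad(y) = -1.6892, v = y - alpha*grad = 2.2167
  prox(v) = soft_thresh(2.2167, 0.8075) = 1.4092
Iteration 4: beta = 0.6, y = 1.4092 + 0.6*(1.4092 - 1.1569) = 1.5606
  grad(y) = -1.8787, v = y - alpha*grad = 2.1849
  prox(v) = soft_thresh(2.1849, 0.8075) = 1.3775
f(x_4) = 1*1.3775^2 - 5*1.3775 + 2.43*|1.3775| = -1.6427


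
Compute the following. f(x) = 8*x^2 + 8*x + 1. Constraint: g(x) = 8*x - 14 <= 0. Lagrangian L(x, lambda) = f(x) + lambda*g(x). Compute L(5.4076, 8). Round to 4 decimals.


Step 1: Evaluate f(x).
f(5.4076) = 8*5.4076^2 + 8*5.4076 + 1 = 278.1979
Step 2: Evaluate g(x).
g(5.4076) = 8*5.4076 - 14 = 29.2608
Step 3: Compute Lagrangian.
L = 278.1979 + 8*29.2608 = 512.2843


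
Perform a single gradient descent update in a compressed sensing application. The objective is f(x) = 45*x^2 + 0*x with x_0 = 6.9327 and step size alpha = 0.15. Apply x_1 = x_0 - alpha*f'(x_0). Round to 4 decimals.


We compute the gradient at x_0 and apply the update.
f'(x) = 90*x + 0
f'(6.9327) = 90*6.9327 + 0 = 623.943
x_1 = 6.9327 - 0.15*623.943 = -86.6588


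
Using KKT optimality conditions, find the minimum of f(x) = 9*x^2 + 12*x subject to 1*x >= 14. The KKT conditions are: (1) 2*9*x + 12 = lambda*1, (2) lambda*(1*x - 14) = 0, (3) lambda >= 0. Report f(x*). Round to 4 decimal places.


Step 1: Try lambda = 0 (constraint inactive).
x_unc = -12/(2*9) = -0.6667
Check: 1*-0.6667 = -0.6667 < 14 -- violated!
Step 2: Constraint must be active: 1*x = 14
x* = 14/1 = 14.0
lambda = (2*9*14.0 + 12)/1 = 264.0
Step 3: Compute optimal value.
f(x*) = 9*14.0^2 + 12*14.0 = 1932.0


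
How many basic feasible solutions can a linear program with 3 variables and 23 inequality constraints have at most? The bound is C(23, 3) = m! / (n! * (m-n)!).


Each vertex corresponds to some choice of n active constraints out of m, so the number of vertices is at most C(m, n) = m! / (n!(m-n)!).
m = 23, n = 3
Numerator: 23 * 22 * 21
Denominator: 3! = 6
C(23, 3) = 1771


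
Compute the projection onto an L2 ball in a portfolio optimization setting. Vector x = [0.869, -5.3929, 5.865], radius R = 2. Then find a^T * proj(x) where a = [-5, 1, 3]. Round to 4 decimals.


Step 1: Compute ||x|| (intermediates to 6 decimals).
||x|| = sqrt(0.869^2 + (-5.3929)^2 + 5.865^2) = 8.014784
Step 2: Project.
Since ||x|| > R, scale = R/||x|| = 2/8.014784 = 0.249539, proj(x) = scale * x
proj(x) = [0.216849, -1.345739, 1.463546]
Step 3: Dot product.
a^T * proj(x) = -5*0.216849 + 1*(-1.345739) + 3*1.463546 = 1.9607


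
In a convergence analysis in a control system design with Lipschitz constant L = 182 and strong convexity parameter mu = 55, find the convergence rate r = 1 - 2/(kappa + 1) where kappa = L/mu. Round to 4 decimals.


Step 1: Compute the condition number.
kappa = L/mu = 182/55 = 3.3091
Step 2: Compute the convergence rate.
r = 1 - 2/(kappa + 1) = 1 - 2*mu/(L + mu) = (L - mu)/(L + mu) = 127/237 = 0.5359


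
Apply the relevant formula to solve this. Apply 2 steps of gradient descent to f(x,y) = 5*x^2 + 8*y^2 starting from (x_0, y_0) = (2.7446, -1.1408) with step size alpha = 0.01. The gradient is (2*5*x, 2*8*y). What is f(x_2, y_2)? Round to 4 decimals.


Gradient descent on f(x,y) = 5*x^2 + 8*y^2.
Starting point: (2.7446, -1.1408), alpha = 0.01
Step 1: grad_x = 2*5*2.7446 = 27.446, grad_y = 2*8*-1.1408 = -18.2528
  x_1 = 2.7446 - 0.01*27.446 = 2.4701
  y_1 = -1.1408 - 0.01*-18.2528 = -0.9583
Step 2: grad_x = 2*5*2.4701 = 24.7014, grad_y = 2*8*-0.9583 = -15.3324
  x_2 = 2.4701 - 0.01*24.7014 = 2.2231
  y_2 = -0.9583 - 0.01*-15.3324 = -0.8049
f(2.2231, -0.8049) = 5*2.2231^2 + 8*(-0.8049)^2 = 29.895


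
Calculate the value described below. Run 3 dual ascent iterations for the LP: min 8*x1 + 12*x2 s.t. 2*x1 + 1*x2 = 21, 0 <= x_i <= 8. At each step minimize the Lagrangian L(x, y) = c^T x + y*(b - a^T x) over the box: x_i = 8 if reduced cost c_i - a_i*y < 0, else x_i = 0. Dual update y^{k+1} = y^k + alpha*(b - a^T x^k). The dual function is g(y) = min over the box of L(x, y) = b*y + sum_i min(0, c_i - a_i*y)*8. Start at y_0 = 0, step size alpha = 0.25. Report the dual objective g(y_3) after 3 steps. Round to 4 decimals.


Dual ascent for LP: min 8*x1 + 12*x2, 2*x1 + 1*x2 = 21, 0 <= x_i <= 8
Step 1: y^k = 0.0, reduced costs: (8.0, 12.0)
  x^k = (0.0, 0.0), subgradient = b - a^T x = 21.0
  y^{k+1} = 0.0 + 0.25*21.0 = 5.25
Step 2: y^k = 5.25, reduced costs: (-2.5, 6.75)
  x^k = (8.0, 0.0), subgradient = b - a^T x = 5.0
  y^{k+1} = 5.25 + 0.25*5.0 = 6.5
Step 3: y^k = 6.5, reduced costs: (-5.0, 5.5)
  x^k = (8.0, 0.0), subgradient = b - a^T x = 5.0
  y^{k+1} = 6.5 + 0.25*5.0 = 7.75
Dual objective at y_3 = 7.75: reduced costs (-7.5, 4.25), box minimizer x = (8.0, 0.0)
g(y_3) = b*y + (c1 - a1*y)*x1 + (c2 - a2*y)*x2 = 21*7.75 + (-7.5)*8.0 + 4.25*0.0 = 162.75 - 60.0 + 0.0 = 102.75


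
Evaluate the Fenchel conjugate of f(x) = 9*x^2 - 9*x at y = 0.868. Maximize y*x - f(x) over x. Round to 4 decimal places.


f*(y) = sup_x {y*x - a*x^2 - b*x} = sup_x {(y-b)*x - a*x^2}
FOC: (y - b) - 2a*x = 0 => x* = (y - b)/(2a)
x* = (0.868 + 9)/(2*9) = 0.5482
f*(0.868) = (y-b)^2/(4a) = (0.868 + 9)^2/(4*9)
= 97.3774/36 = 2.7049


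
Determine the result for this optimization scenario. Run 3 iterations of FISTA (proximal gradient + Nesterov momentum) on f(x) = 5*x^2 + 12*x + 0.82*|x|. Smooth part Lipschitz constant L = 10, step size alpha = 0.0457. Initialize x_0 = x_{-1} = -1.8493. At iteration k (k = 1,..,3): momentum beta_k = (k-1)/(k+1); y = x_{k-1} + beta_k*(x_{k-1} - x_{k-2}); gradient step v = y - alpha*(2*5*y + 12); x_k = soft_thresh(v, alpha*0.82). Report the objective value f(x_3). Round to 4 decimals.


FISTA on f(x) = 5*x^2 + 12*x + 0.82*|x|
L = 10, alpha = 0.0457
Iteration 1: beta = 0.0, y = -1.8493 + 0.0*(-1.8493 + 1.8493) = -1.8493
  grad(y) = -6.493, v = y - alpha*grad = -1.5526
  prox(v) = soft_thresh(-1.5526, 0.0375) = -1.5151
Iteration 2: beta = 0.3333, y = -1.5151 + 0.3333*(-1.5151 + 1.8493) = -1.4037
  grad(y) = -2.0369, v = y - alpha*grad = -1.3106
  prox(v) = soft_thresh(-1.3106, 0.0375) = -1.2731
Iteration 3: beta = 0.5, y = -1.2731 + 0.5*(-1.2731 + 1.5151) = -1.1522
  grad(y) = 0.4785, v = y - alpha*grad = -1.174
  prox(v) = soft_thresh(-1.174, 0.0375) = -1.1365
f(x_3) = 5*(-1.1365)^2 + 12*(-1.1365) + 0.82*|-1.1365| = -6.2479


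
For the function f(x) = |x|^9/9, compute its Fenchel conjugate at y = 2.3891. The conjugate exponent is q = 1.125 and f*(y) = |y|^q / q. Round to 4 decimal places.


The conjugate exponent q satisfies 1/p + 1/q = 1.
p = 9, so q = 9/(9 - 1) = 1.125
|y|^q = 2.3891^1.125 = 2.6639
f*(2.3891) = 2.6639 / 1.125 = 2.3679


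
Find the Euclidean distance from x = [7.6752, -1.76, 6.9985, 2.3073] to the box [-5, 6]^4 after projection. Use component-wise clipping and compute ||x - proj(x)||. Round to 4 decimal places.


Project each component onto [-5, 6].
clip(7.6752) = 6.0, clip(-1.76) = -1.76, clip(6.9985) = 6.0, clip(2.3073) = 2.3073
Projection = [6.0, -1.76, 6.0, 2.3073]
Squared diffs: [2.8063, 0.0, 0.997, 0.0]
Distance = sqrt(3.8033) = 1.9502


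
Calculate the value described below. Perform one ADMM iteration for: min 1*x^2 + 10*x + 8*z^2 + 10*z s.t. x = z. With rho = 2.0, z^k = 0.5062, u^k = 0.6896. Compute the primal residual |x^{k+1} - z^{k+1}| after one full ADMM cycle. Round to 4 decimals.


ADMM iteration with rho = 2.0, z^k = 0.5062, u^k = 0.6896
Step 1: x-update.
Minimize 1*x^2 + 10*x + (2.0/2)*(x - 0.5062 + 0.6896)^2
FOC: (2*1 + 2.0)*x = -10 + 2.0*(0.5062 - 0.6896)
x^{k+1} = -2.5917
Step 2: z-update.
Minimize 8*z^2 + 10*z + (2.0/2)*(-2.5917 - z + 0.6896)^2
FOC: (2*8 + 2.0)*z = -10 + 2.0*(-2.5917 + 0.6896)
z^{k+1} = -0.7669
Step 3: u-update.
u^{k+1} = 0.6896 - 2.5917 + 0.7669 = -1.1352
Step 4: Primal residual = |-2.5917 + 0.7669| = 1.8248
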